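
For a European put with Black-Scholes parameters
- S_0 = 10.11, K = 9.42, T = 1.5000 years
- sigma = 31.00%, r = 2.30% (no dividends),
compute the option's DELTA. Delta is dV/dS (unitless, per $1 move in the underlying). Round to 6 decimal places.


d1 = 0.4668910357; d2 = 0.0872201255
phi(d1) = 0.3577459602; exp(-qT) = 1.0000000000; exp(-rT) = 0.9660883397
N(-d1) = 0.3202889196
Delta = -exp(-qT) * N(-d1) = -1.0000000000 * 0.3202889196 = -0.320289

Answer: Delta = -0.320289


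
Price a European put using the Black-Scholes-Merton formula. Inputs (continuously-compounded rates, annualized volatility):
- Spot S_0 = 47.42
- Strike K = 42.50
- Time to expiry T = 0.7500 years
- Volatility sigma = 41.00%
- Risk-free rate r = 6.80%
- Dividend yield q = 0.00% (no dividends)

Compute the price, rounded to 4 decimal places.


Answer: Price = 3.2836

Derivation:
d1 = (ln(S/K) + (r - q + 0.5*sigma^2) * T) / (sigma * sqrt(T)) = 0.62967089
d2 = d1 - sigma * sqrt(T) = 0.27460047
exp(-rT) = 0.95027867; exp(-qT) = 1.00000000
P = K * exp(-rT) * N(-d2) - S_0 * exp(-qT) * N(-d1)
N(-d1) = 0.26445497; N(-d2) = 0.39181160
P = 42.5000 * 0.95027867 * 0.39181160 - 47.4200 * 1.00000000 * 0.26445497 = 3.2836


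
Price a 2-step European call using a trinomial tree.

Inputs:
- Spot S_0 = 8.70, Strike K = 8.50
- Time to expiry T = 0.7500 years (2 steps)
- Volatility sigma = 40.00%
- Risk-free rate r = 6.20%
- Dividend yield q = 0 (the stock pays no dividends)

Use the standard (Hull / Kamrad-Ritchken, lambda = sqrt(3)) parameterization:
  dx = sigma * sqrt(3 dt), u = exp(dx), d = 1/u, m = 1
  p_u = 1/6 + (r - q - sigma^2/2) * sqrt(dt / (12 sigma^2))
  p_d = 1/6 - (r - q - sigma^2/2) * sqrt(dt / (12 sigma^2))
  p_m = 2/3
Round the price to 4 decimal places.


Answer: Price = V(0,0) = 1.3489

Derivation:
dt = T/N = 0.375000; dx = sigma*sqrt(3*dt) = 0.424264
u = exp(dx) = 1.528465; d = 1/u = 0.654251
p_u = 0.158712, p_m = 0.666667, p_d = 0.174622
Discount per step: exp(-r*dt) = 0.977018
Stock lattice S(k, j) with j the centered position index:
  k=0: S(0,+0) = 8.7000
  k=1: S(1,-1) = 5.6920; S(1,+0) = 8.7000; S(1,+1) = 13.2976
  k=2: S(2,-2) = 3.7240; S(2,-1) = 5.6920; S(2,+0) = 8.7000; S(2,+1) = 13.2976; S(2,+2) = 20.3250
Terminal payoffs V(N, j) = max(S_T - K, 0):
  V(2,-2) = 0.000000; V(2,-1) = 0.000000; V(2,+0) = 0.200000; V(2,+1) = 4.797647; V(2,+2) = 11.824990
Backward induction: V(k, j) = exp(-r*dt) * [p_u * V(k+1, j+1) + p_m * V(k+1, j) + p_d * V(k+1, j-1)]
  V(1,-1) = exp(-r*dt) * [p_u*0.200000 + p_m*0.000000 + p_d*0.000000] = 0.031013
  V(1,+0) = exp(-r*dt) * [p_u*4.797647 + p_m*0.200000 + p_d*0.000000] = 0.874213
  V(1,+1) = exp(-r*dt) * [p_u*11.824990 + p_m*4.797647 + p_d*0.200000] = 4.992680
  V(0,+0) = exp(-r*dt) * [p_u*4.992680 + p_m*0.874213 + p_d*0.031013] = 1.348892


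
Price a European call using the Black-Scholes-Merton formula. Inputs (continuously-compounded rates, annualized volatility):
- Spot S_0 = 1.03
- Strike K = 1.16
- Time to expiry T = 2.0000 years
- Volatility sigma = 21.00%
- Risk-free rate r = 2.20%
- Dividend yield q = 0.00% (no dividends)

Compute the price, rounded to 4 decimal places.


d1 = (ln(S/K) + (r - q + 0.5*sigma^2) * T) / (sigma * sqrt(T)) = -0.10357836
d2 = d1 - sigma * sqrt(T) = -0.40056321
exp(-rT) = 0.95695396; exp(-qT) = 1.00000000
C = S_0 * exp(-qT) * N(d1) - K * exp(-rT) * N(d2)
N(d1) = 0.45875198; N(d2) = 0.34437087
C = 1.0300 * 1.00000000 * 0.45875198 - 1.1600 * 0.95695396 * 0.34437087 = 0.0902

Answer: Price = 0.0902


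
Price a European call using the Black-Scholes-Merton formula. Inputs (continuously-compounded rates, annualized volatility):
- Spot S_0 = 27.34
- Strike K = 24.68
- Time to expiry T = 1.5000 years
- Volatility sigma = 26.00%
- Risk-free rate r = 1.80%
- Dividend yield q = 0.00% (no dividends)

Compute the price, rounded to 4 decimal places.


Answer: Price = 5.1692

Derivation:
d1 = (ln(S/K) + (r - q + 0.5*sigma^2) * T) / (sigma * sqrt(T)) = 0.56544785
d2 = d1 - sigma * sqrt(T) = 0.24701418
exp(-rT) = 0.97336124; exp(-qT) = 1.00000000
C = S_0 * exp(-qT) * N(d1) - K * exp(-rT) * N(d2)
N(d1) = 0.71411541; N(d2) = 0.59755138
C = 27.3400 * 1.00000000 * 0.71411541 - 24.6800 * 0.97336124 * 0.59755138 = 5.1692


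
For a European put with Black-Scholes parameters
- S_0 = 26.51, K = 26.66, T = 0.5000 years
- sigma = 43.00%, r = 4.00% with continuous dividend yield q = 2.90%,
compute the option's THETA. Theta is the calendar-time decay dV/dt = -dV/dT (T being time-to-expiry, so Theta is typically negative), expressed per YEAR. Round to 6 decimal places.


Answer: Theta = -2.880432

Derivation:
d1 = 0.1515599702; d2 = -0.1524959457
phi(d1) = 0.3943865554; exp(-qT) = 0.9856046187; exp(-rT) = 0.9801986733
Theta = -S*exp(-qT)*phi(d1)*sigma/(2*sqrt(T)) + r*K*exp(-rT)*N(-d2) - q*S*exp(-qT)*N(-d1)
N(-d1) = 0.4397670039; N(-d2) = 0.5606021061; sqrt(T) = 0.7071067812
Term 1 = -26.5100 * 0.9856046187 * 0.3943865554 * 0.4300 / (2 * 0.7071067812) = -3.1331992718
Term 2 = 0.0400 * 26.6600 * 0.9801986733 * 0.5606021061 = 0.5859883363
Term 3 = -0.0290 * 26.5100 * 0.9856046187 * 0.4397670039 = -0.3332215624
Theta = -3.1331992718 + (0.5859883363) + (-0.3332215624) = -2.880432


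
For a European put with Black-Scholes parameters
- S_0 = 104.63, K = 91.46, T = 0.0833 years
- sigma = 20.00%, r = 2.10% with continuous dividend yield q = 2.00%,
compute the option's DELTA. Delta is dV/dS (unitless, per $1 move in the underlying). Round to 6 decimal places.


Answer: Delta = -0.009101

Derivation:
d1 = 2.3608746752; d2 = 2.3031511964
phi(d1) = 0.0245804677; exp(-qT) = 0.9983353870; exp(-rT) = 0.9982522291
N(-d1) = 0.0091159454
Delta = -exp(-qT) * N(-d1) = -0.9983353870 * 0.0091159454 = -0.009101


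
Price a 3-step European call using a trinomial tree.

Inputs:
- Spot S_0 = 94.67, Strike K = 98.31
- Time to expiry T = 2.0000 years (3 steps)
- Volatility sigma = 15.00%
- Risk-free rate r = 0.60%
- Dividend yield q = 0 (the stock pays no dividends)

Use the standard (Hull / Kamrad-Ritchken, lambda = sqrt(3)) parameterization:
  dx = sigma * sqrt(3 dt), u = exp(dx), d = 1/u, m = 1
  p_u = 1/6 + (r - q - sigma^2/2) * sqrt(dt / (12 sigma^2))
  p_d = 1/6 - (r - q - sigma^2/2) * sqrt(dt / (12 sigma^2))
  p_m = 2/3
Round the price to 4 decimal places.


dt = T/N = 0.666667; dx = sigma*sqrt(3*dt) = 0.212132
u = exp(dx) = 1.236311; d = 1/u = 0.808858
p_u = 0.158417, p_m = 0.666667, p_d = 0.174916
Discount per step: exp(-r*dt) = 0.996008
Stock lattice S(k, j) with j the centered position index:
  k=0: S(0,+0) = 94.6700
  k=1: S(1,-1) = 76.5746; S(1,+0) = 94.6700; S(1,+1) = 117.0416
  k=2: S(2,-2) = 61.9380; S(2,-1) = 76.5746; S(2,+0) = 94.6700; S(2,+1) = 117.0416; S(2,+2) = 144.6998
  k=3: S(3,-3) = 50.0990; S(3,-2) = 61.9380; S(3,-1) = 76.5746; S(3,+0) = 94.6700; S(3,+1) = 117.0416; S(3,+2) = 144.6998; S(3,+3) = 178.8940
Terminal payoffs V(N, j) = max(S_T - K, 0):
  V(3,-3) = 0.000000; V(3,-2) = 0.000000; V(3,-1) = 0.000000; V(3,+0) = 0.000000; V(3,+1) = 18.731573; V(3,+2) = 46.389797; V(3,+3) = 80.583966
Backward induction: V(k, j) = exp(-r*dt) * [p_u * V(k+1, j+1) + p_m * V(k+1, j) + p_d * V(k+1, j-1)]
  V(2,-2) = exp(-r*dt) * [p_u*0.000000 + p_m*0.000000 + p_d*0.000000] = 0.000000
  V(2,-1) = exp(-r*dt) * [p_u*0.000000 + p_m*0.000000 + p_d*0.000000] = 0.000000
  V(2,+0) = exp(-r*dt) * [p_u*18.731573 + p_m*0.000000 + p_d*0.000000] = 2.955555
  V(2,+1) = exp(-r*dt) * [p_u*46.389797 + p_m*18.731573 + p_d*0.000000] = 19.757464
  V(2,+2) = exp(-r*dt) * [p_u*80.583966 + p_m*46.389797 + p_d*18.731573] = 46.781365
  V(1,-1) = exp(-r*dt) * [p_u*2.955555 + p_m*0.000000 + p_d*0.000000] = 0.466341
  V(1,+0) = exp(-r*dt) * [p_u*19.757464 + p_m*2.955555 + p_d*0.000000] = 5.079930
  V(1,+1) = exp(-r*dt) * [p_u*46.781365 + p_m*19.757464 + p_d*2.955555] = 21.015355
  V(0,+0) = exp(-r*dt) * [p_u*21.015355 + p_m*5.079930 + p_d*0.466341] = 6.770247

Answer: Price = V(0,0) = 6.7702


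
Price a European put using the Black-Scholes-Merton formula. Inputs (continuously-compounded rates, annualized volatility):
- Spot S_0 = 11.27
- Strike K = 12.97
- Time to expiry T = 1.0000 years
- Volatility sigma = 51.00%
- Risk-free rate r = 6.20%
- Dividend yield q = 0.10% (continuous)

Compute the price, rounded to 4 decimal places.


d1 = (ln(S/K) + (r - q + 0.5*sigma^2) * T) / (sigma * sqrt(T)) = 0.09912810
d2 = d1 - sigma * sqrt(T) = -0.41087190
exp(-rT) = 0.93988289; exp(-qT) = 0.99900050
P = K * exp(-rT) * N(-d2) - S_0 * exp(-qT) * N(-d1)
N(-d1) = 0.46051828; N(-d2) = 0.65941677
P = 12.9700 * 0.93988289 * 0.65941677 - 11.2700 * 0.99900050 * 0.46051828 = 2.8536

Answer: Price = 2.8536


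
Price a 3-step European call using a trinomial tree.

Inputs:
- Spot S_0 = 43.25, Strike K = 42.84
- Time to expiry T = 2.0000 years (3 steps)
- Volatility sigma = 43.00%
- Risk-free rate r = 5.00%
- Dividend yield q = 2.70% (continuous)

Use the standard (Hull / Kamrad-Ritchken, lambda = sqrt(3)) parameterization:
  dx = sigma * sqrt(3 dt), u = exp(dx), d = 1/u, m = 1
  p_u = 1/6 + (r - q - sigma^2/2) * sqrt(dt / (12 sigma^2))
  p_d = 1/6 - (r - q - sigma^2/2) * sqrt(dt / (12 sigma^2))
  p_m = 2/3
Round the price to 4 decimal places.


Answer: Price = V(0,0) = 9.6842

Derivation:
dt = T/N = 0.666667; dx = sigma*sqrt(3*dt) = 0.608112
u = exp(dx) = 1.836960; d = 1/u = 0.544378
p_u = 0.128598, p_m = 0.666667, p_d = 0.204735
Discount per step: exp(-r*dt) = 0.967216
Stock lattice S(k, j) with j the centered position index:
  k=0: S(0,+0) = 43.2500
  k=1: S(1,-1) = 23.5443; S(1,+0) = 43.2500; S(1,+1) = 79.4485
  k=2: S(2,-2) = 12.8170; S(2,-1) = 23.5443; S(2,+0) = 43.2500; S(2,+1) = 79.4485; S(2,+2) = 145.9437
  k=3: S(3,-3) = 6.9773; S(3,-2) = 12.8170; S(3,-1) = 23.5443; S(3,+0) = 43.2500; S(3,+1) = 79.4485; S(3,+2) = 145.9437; S(3,+3) = 268.0927
Terminal payoffs V(N, j) = max(S_T - K, 0):
  V(3,-3) = 0.000000; V(3,-2) = 0.000000; V(3,-1) = 0.000000; V(3,+0) = 0.410000; V(3,+1) = 36.608504; V(3,+2) = 103.103695; V(3,+3) = 225.252677
Backward induction: V(k, j) = exp(-r*dt) * [p_u * V(k+1, j+1) + p_m * V(k+1, j) + p_d * V(k+1, j-1)]
  V(2,-2) = exp(-r*dt) * [p_u*0.000000 + p_m*0.000000 + p_d*0.000000] = 0.000000
  V(2,-1) = exp(-r*dt) * [p_u*0.410000 + p_m*0.000000 + p_d*0.000000] = 0.050997
  V(2,+0) = exp(-r*dt) * [p_u*36.608504 + p_m*0.410000 + p_d*0.000000] = 4.817814
  V(2,+1) = exp(-r*dt) * [p_u*103.103695 + p_m*36.608504 + p_d*0.410000] = 36.510997
  V(2,+2) = exp(-r*dt) * [p_u*225.252677 + p_m*103.103695 + p_d*36.608504] = 101.749099
  V(1,-1) = exp(-r*dt) * [p_u*4.817814 + p_m*0.050997 + p_d*0.000000] = 0.632133
  V(1,+0) = exp(-r*dt) * [p_u*36.510997 + p_m*4.817814 + p_d*0.050997] = 7.657990
  V(1,+1) = exp(-r*dt) * [p_u*101.749099 + p_m*36.510997 + p_d*4.817814] = 37.152485
  V(0,+0) = exp(-r*dt) * [p_u*37.152485 + p_m*7.657990 + p_d*0.632133] = 9.684234


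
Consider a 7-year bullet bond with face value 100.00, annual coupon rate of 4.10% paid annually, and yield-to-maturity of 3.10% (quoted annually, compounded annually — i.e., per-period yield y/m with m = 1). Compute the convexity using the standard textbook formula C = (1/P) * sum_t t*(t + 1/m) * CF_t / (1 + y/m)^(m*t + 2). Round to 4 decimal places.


Coupon per period c = face * coupon_rate / m = 4.100000
Periods per year m = 1; per-period yield y/m = 0.031000
Number of cashflows N = 7
Cashflows (t years, CF_t, discount factor 1/(1+y/m)^(m*t), PV):
  t = 1.0000: CF_t = 4.100000, DF = 0.969932, PV = 3.976722
  t = 2.0000: CF_t = 4.100000, DF = 0.940768, PV = 3.857150
  t = 3.0000: CF_t = 4.100000, DF = 0.912481, PV = 3.741174
  t = 4.0000: CF_t = 4.100000, DF = 0.885045, PV = 3.628684
  t = 5.0000: CF_t = 4.100000, DF = 0.858434, PV = 3.519577
  t = 6.0000: CF_t = 4.100000, DF = 0.832622, PV = 3.413751
  t = 7.0000: CF_t = 104.100000, DF = 0.807587, PV = 84.069811
Price P = sum_t PV_t = 106.206870
Convexity numerator sum_t t*(t + 1/m) * CF_t / (1+y/m)^(m*t + 2):
  t = 1.0000: term = 7.482347
  t = 2.0000: term = 21.772106
  t = 3.0000: term = 42.234930
  t = 4.0000: term = 68.275024
  t = 5.0000: term = 99.333206
  t = 6.0000: term = 134.885052
  t = 7.0000: term = 4429.051895
Convexity = (1/P) * sum = 4803.034561 / 106.206870 = 45.223389

Answer: Convexity = 45.2234


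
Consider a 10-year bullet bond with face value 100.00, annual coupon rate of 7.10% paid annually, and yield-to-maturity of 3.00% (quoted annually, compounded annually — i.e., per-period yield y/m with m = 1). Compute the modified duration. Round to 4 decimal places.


Answer: Modified duration = 7.6423

Derivation:
Coupon per period c = face * coupon_rate / m = 7.100000
Periods per year m = 1; per-period yield y/m = 0.030000
Number of cashflows N = 10
Cashflows (t years, CF_t, discount factor 1/(1+y/m)^(m*t), PV):
  t = 1.0000: CF_t = 7.100000, DF = 0.970874, PV = 6.893204
  t = 2.0000: CF_t = 7.100000, DF = 0.942596, PV = 6.692431
  t = 3.0000: CF_t = 7.100000, DF = 0.915142, PV = 6.497506
  t = 4.0000: CF_t = 7.100000, DF = 0.888487, PV = 6.308258
  t = 5.0000: CF_t = 7.100000, DF = 0.862609, PV = 6.124522
  t = 6.0000: CF_t = 7.100000, DF = 0.837484, PV = 5.946138
  t = 7.0000: CF_t = 7.100000, DF = 0.813092, PV = 5.772950
  t = 8.0000: CF_t = 7.100000, DF = 0.789409, PV = 5.604806
  t = 9.0000: CF_t = 7.100000, DF = 0.766417, PV = 5.441559
  t = 10.0000: CF_t = 107.100000, DF = 0.744094, PV = 79.692458
Price P = sum_t PV_t = 134.973832
First compute Macaulay numerator sum_t t * PV_t:
  t * PV_t at t = 1.0000: 6.893204
  t * PV_t at t = 2.0000: 13.384862
  t * PV_t at t = 3.0000: 19.492517
  t * PV_t at t = 4.0000: 25.233032
  t * PV_t at t = 5.0000: 30.622612
  t * PV_t at t = 6.0000: 35.676829
  t * PV_t at t = 7.0000: 40.410648
  t * PV_t at t = 8.0000: 44.838445
  t * PV_t at t = 9.0000: 48.974029
  t * PV_t at t = 10.0000: 796.924583
Macaulay duration D = 1062.450761 / 134.973832 = 7.871531
Modified duration = D / (1 + y/m) = 7.871531 / (1 + 0.030000) = 7.642264


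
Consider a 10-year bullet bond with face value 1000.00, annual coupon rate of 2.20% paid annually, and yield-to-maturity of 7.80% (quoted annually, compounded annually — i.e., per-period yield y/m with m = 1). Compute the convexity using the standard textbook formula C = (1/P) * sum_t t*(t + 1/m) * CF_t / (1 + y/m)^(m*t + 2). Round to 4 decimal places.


Answer: Convexity = 79.5394

Derivation:
Coupon per period c = face * coupon_rate / m = 22.000000
Periods per year m = 1; per-period yield y/m = 0.078000
Number of cashflows N = 10
Cashflows (t years, CF_t, discount factor 1/(1+y/m)^(m*t), PV):
  t = 1.0000: CF_t = 22.000000, DF = 0.927644, PV = 20.408163
  t = 2.0000: CF_t = 22.000000, DF = 0.860523, PV = 18.931506
  t = 3.0000: CF_t = 22.000000, DF = 0.798259, PV = 17.561694
  t = 4.0000: CF_t = 22.000000, DF = 0.740500, PV = 16.290996
  t = 5.0000: CF_t = 22.000000, DF = 0.686920, PV = 15.112241
  t = 6.0000: CF_t = 22.000000, DF = 0.637217, PV = 14.018777
  t = 7.0000: CF_t = 22.000000, DF = 0.591111, PV = 13.004431
  t = 8.0000: CF_t = 22.000000, DF = 0.548340, PV = 12.063480
  t = 9.0000: CF_t = 22.000000, DF = 0.508664, PV = 11.190612
  t = 10.0000: CF_t = 1022.000000, DF = 0.471859, PV = 482.240063
Price P = sum_t PV_t = 620.821962
Convexity numerator sum_t t*(t + 1/m) * CF_t / (1+y/m)^(m*t + 2):
  t = 1.0000: term = 35.123387
  t = 2.0000: term = 97.745976
  t = 3.0000: term = 181.346894
  t = 4.0000: term = 280.375532
  t = 5.0000: term = 390.132930
  t = 6.0000: term = 506.666143
  t = 7.0000: term = 626.674265
  t = 8.0000: term = 747.424912
  t = 9.0000: term = 866.680092
  t = 10.0000: term = 45647.652769
Convexity = (1/P) * sum = 49379.822901 / 620.821962 = 79.539427


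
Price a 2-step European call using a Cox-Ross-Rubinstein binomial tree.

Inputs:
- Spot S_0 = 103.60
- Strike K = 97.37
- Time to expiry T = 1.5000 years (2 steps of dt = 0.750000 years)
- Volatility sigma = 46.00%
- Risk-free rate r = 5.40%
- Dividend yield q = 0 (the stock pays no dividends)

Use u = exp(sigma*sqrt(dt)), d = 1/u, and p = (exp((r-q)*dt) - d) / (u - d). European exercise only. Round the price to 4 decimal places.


dt = T/N = 0.750000
u = exp(sigma*sqrt(dt)) = 1.489398; d = 1/u = 0.671412
p = (exp((r-q)*dt) - d) / (u - d) = 0.452232
Discount per step: exp(-r*dt) = 0.960309
Stock lattice S(k, i) with i counting down-moves:
  k=0: S(0,0) = 103.6000
  k=1: S(1,0) = 154.3016; S(1,1) = 69.5583
  k=2: S(2,0) = 229.8164; S(2,1) = 103.6000; S(2,2) = 46.7023
Terminal payoffs V(N, i) = max(S_T - K, 0):
  V(2,0) = 132.446394; V(2,1) = 6.230000; V(2,2) = 0.000000
Backward induction: V(k, i) = exp(-r*dt) * [p * V(k+1, i) + (1-p) * V(k+1, i+1)].
  V(1,0) = exp(-r*dt) * [p*132.446394 + (1-p)*6.230000] = 60.796279
  V(1,1) = exp(-r*dt) * [p*6.230000 + (1-p)*0.000000] = 2.705579
  V(0,0) = exp(-r*dt) * [p*60.796279 + (1-p)*2.705579] = 27.825959

Answer: Price = V(0,0) = 27.8260


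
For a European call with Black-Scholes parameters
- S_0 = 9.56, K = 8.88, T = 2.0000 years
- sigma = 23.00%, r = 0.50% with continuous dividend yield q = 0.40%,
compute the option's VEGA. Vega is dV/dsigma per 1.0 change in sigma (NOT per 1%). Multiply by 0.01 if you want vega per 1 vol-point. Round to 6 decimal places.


Answer: Vega = 4.947890

Derivation:
d1 = 0.3956298413; d2 = 0.0703607219
phi(d1) = 0.3689109401; exp(-qT) = 0.9920319148; exp(-rT) = 0.9900498337
Vega = S * exp(-qT) * phi(d1) * sqrt(T) = 9.5600 * 0.9920319148 * 0.3689109401 * 1.4142135624 = 4.947890


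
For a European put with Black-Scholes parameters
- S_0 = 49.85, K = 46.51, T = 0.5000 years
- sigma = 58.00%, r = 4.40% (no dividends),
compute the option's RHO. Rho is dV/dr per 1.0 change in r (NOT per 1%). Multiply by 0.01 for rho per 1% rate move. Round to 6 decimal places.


Answer: Rho = -11.214037

Derivation:
d1 = 0.4278024144; d2 = 0.0176804813
phi(d1) = 0.3640565792; exp(-qT) = 1.0000000000; exp(-rT) = 0.9782402351
N(-d2) = 0.4929468759
Rho = -K*T*exp(-rT)*N(-d2) = -46.5100 * 0.5000 * 0.9782402351 * 0.4929468759 = -11.214037


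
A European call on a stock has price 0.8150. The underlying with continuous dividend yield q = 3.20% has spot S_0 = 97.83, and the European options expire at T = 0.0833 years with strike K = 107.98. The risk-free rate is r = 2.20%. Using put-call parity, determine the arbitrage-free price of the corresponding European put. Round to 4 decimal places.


Put-call parity: C - P = S_0 * exp(-qT) - K * exp(-rT).
S_0 * exp(-qT) = 97.8300 * 0.99733795 = 97.56957161
K * exp(-rT) = 107.9800 * 0.99816908 = 107.78229706
P = C - S*exp(-qT) + K*exp(-rT)
P = 0.8150 - 97.56957161 + 107.78229706 = 11.0277

Answer: Put price = 11.0277


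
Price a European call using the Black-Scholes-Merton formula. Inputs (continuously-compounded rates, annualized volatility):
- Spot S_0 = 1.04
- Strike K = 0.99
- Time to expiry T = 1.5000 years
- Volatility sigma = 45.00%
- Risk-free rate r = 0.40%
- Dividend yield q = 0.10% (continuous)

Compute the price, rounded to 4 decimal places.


Answer: Price = 0.2478

Derivation:
d1 = (ln(S/K) + (r - q + 0.5*sigma^2) * T) / (sigma * sqrt(T)) = 0.37313177
d2 = d1 - sigma * sqrt(T) = -0.17800342
exp(-rT) = 0.99401796; exp(-qT) = 0.99850112
C = S_0 * exp(-qT) * N(d1) - K * exp(-rT) * N(d2)
N(d1) = 0.64547481; N(d2) = 0.42936014
C = 1.0400 * 0.99850112 * 0.64547481 - 0.9900 * 0.99401796 * 0.42936014 = 0.2478


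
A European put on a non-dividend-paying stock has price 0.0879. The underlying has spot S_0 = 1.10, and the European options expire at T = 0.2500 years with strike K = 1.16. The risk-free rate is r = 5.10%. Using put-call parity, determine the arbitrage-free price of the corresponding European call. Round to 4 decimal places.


Answer: Call price = 0.0426

Derivation:
Put-call parity: C - P = S_0 * exp(-qT) - K * exp(-rT).
S_0 * exp(-qT) = 1.1000 * 1.00000000 = 1.10000000
K * exp(-rT) = 1.1600 * 0.98733094 = 1.14530389
C = P + S*exp(-qT) - K*exp(-rT)
C = 0.0879 + 1.10000000 - 1.14530389 = 0.0426


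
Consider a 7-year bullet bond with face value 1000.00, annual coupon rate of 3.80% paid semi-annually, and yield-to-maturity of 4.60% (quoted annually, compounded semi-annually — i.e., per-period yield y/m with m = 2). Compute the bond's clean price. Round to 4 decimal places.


Coupon per period c = face * coupon_rate / m = 19.000000
Periods per year m = 2; per-period yield y/m = 0.023000
Number of cashflows N = 14
Cashflows (t years, CF_t, discount factor 1/(1+y/m)^(m*t), PV):
  t = 0.5000: CF_t = 19.000000, DF = 0.977517, PV = 18.572825
  t = 1.0000: CF_t = 19.000000, DF = 0.955540, PV = 18.155254
  t = 1.5000: CF_t = 19.000000, DF = 0.934056, PV = 17.747072
  t = 2.0000: CF_t = 19.000000, DF = 0.913056, PV = 17.348066
  t = 2.5000: CF_t = 19.000000, DF = 0.892528, PV = 16.958031
  t = 3.0000: CF_t = 19.000000, DF = 0.872461, PV = 16.576766
  t = 3.5000: CF_t = 19.000000, DF = 0.852846, PV = 16.204072
  t = 4.0000: CF_t = 19.000000, DF = 0.833671, PV = 15.839758
  t = 4.5000: CF_t = 19.000000, DF = 0.814928, PV = 15.483634
  t = 5.0000: CF_t = 19.000000, DF = 0.796606, PV = 15.135517
  t = 5.5000: CF_t = 19.000000, DF = 0.778696, PV = 14.795227
  t = 6.0000: CF_t = 19.000000, DF = 0.761189, PV = 14.462587
  t = 6.5000: CF_t = 19.000000, DF = 0.744075, PV = 14.137427
  t = 7.0000: CF_t = 1019.000000, DF = 0.727346, PV = 741.165699
Price P = sum_t PV_t = 952.581934

Answer: Price = 952.5819


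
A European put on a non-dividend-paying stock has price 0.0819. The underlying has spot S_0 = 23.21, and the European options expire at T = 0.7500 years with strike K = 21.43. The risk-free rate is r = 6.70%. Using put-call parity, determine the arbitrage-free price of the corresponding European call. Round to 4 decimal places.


Put-call parity: C - P = S_0 * exp(-qT) - K * exp(-rT).
S_0 * exp(-qT) = 23.2100 * 1.00000000 = 23.21000000
K * exp(-rT) = 21.4300 * 0.95099165 = 20.37975099
C = P + S*exp(-qT) - K*exp(-rT)
C = 0.0819 + 23.21000000 - 20.37975099 = 2.9121

Answer: Call price = 2.9121


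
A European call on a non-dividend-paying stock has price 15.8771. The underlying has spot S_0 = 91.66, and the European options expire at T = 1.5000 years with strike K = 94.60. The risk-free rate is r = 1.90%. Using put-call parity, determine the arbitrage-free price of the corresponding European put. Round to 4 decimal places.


Put-call parity: C - P = S_0 * exp(-qT) - K * exp(-rT).
S_0 * exp(-qT) = 91.6600 * 1.00000000 = 91.66000000
K * exp(-rT) = 94.6000 * 0.97190229 = 91.94195703
P = C - S*exp(-qT) + K*exp(-rT)
P = 15.8771 - 91.66000000 + 91.94195703 = 16.1591

Answer: Put price = 16.1591


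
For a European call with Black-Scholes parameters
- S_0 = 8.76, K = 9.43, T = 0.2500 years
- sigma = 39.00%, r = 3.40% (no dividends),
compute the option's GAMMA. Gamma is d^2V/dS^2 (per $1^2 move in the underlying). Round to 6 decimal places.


d1 = -0.2368599574; d2 = -0.4318599574
phi(d1) = 0.3879069247; exp(-qT) = 1.0000000000; exp(-rT) = 0.9915360229
Gamma = exp(-qT) * phi(d1) / (S * sigma * sqrt(T)) = 1.0000000000 * 0.3879069247 / (8.7600 * 0.3900 * 0.5000000000) = 0.227085

Answer: Gamma = 0.227085


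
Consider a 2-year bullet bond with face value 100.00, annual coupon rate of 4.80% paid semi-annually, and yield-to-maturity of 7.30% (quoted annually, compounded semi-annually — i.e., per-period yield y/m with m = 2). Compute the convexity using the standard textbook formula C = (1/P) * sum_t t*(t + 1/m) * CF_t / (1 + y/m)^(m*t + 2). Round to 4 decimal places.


Answer: Convexity = 4.4341

Derivation:
Coupon per period c = face * coupon_rate / m = 2.400000
Periods per year m = 2; per-period yield y/m = 0.036500
Number of cashflows N = 4
Cashflows (t years, CF_t, discount factor 1/(1+y/m)^(m*t), PV):
  t = 0.5000: CF_t = 2.400000, DF = 0.964785, PV = 2.315485
  t = 1.0000: CF_t = 2.400000, DF = 0.930811, PV = 2.233946
  t = 1.5000: CF_t = 2.400000, DF = 0.898033, PV = 2.155278
  t = 2.0000: CF_t = 102.400000, DF = 0.866409, PV = 88.720245
Price P = sum_t PV_t = 95.424953
Convexity numerator sum_t t*(t + 1/m) * CF_t / (1+y/m)^(m*t + 2):
  t = 0.5000: term = 1.077639
  t = 1.0000: term = 3.119071
  t = 1.5000: term = 6.018468
  t = 2.0000: term = 412.908784
Convexity = (1/P) * sum = 423.123963 / 95.424953 = 4.434102


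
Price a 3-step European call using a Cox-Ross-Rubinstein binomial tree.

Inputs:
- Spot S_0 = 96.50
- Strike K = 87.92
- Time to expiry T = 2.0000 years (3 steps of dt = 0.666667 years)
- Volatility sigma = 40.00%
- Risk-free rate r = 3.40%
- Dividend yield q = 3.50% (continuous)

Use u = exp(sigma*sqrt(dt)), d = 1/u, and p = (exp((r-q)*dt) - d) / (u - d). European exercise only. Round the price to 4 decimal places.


Answer: Price = V(0,0) = 24.6182

Derivation:
dt = T/N = 0.666667
u = exp(sigma*sqrt(dt)) = 1.386245; d = 1/u = 0.721373
p = (exp((r-q)*dt) - d) / (u - d) = 0.418066
Discount per step: exp(-r*dt) = 0.977588
Stock lattice S(k, i) with i counting down-moves:
  k=0: S(0,0) = 96.5000
  k=1: S(1,0) = 133.7726; S(1,1) = 69.6125
  k=2: S(2,0) = 185.4416; S(2,1) = 96.5000; S(2,2) = 50.2166
  k=3: S(3,0) = 257.0676; S(3,1) = 133.7726; S(3,2) = 69.6125; S(3,3) = 36.2249
Terminal payoffs V(N, i) = max(S_T - K, 0):
  V(3,0) = 169.147554; V(3,1) = 45.852640; V(3,2) = 0.000000; V(3,3) = 0.000000
Backward induction: V(k, i) = exp(-r*dt) * [p * V(k+1, i) + (1-p) * V(k+1, i+1)].
  V(2,0) = exp(-r*dt) * [p*169.147554 + (1-p)*45.852640] = 95.215206
  V(2,1) = exp(-r*dt) * [p*45.852640 + (1-p)*0.000000] = 18.739814
  V(2,2) = exp(-r*dt) * [p*0.000000 + (1-p)*0.000000] = 0.000000
  V(1,0) = exp(-r*dt) * [p*95.215206 + (1-p)*18.739814] = 49.575049
  V(1,1) = exp(-r*dt) * [p*18.739814 + (1-p)*0.000000] = 7.658897
  V(0,0) = exp(-r*dt) * [p*49.575049 + (1-p)*7.658897] = 24.618233


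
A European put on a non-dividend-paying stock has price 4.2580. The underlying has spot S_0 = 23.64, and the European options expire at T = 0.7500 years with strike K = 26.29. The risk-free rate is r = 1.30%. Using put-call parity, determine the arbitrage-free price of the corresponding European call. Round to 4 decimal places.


Put-call parity: C - P = S_0 * exp(-qT) - K * exp(-rT).
S_0 * exp(-qT) = 23.6400 * 1.00000000 = 23.64000000
K * exp(-rT) = 26.2900 * 0.99029738 = 26.03491805
C = P + S*exp(-qT) - K*exp(-rT)
C = 4.2580 + 23.64000000 - 26.03491805 = 1.8631

Answer: Call price = 1.8631


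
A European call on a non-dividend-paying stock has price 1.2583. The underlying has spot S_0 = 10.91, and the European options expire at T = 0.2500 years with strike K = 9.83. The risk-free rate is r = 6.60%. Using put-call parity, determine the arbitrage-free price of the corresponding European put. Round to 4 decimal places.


Put-call parity: C - P = S_0 * exp(-qT) - K * exp(-rT).
S_0 * exp(-qT) = 10.9100 * 1.00000000 = 10.91000000
K * exp(-rT) = 9.8300 * 0.98363538 = 9.66913578
P = C - S*exp(-qT) + K*exp(-rT)
P = 1.2583 - 10.91000000 + 9.66913578 = 0.0174

Answer: Put price = 0.0174


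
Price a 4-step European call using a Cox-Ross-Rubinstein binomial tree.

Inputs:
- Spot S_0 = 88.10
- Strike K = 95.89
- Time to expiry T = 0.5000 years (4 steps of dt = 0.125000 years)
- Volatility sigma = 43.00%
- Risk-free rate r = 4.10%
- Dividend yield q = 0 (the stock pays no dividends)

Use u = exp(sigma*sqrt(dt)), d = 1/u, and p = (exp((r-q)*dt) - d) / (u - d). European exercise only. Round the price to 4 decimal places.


dt = T/N = 0.125000
u = exp(sigma*sqrt(dt)) = 1.164193; d = 1/u = 0.858964
p = (exp((r-q)*dt) - d) / (u - d) = 0.478900
Discount per step: exp(-r*dt) = 0.994888
Stock lattice S(k, i) with i counting down-moves:
  k=0: S(0,0) = 88.1000
  k=1: S(1,0) = 102.5654; S(1,1) = 75.6748
  k=2: S(2,0) = 119.4059; S(2,1) = 88.1000; S(2,2) = 65.0019
  k=3: S(3,0) = 139.0115; S(3,1) = 102.5654; S(3,2) = 75.6748; S(3,3) = 55.8343
  k=4: S(4,0) = 161.8361; S(4,1) = 119.4059; S(4,2) = 88.1000; S(4,3) = 65.0019; S(4,4) = 47.9597
Terminal payoffs V(N, i) = max(S_T - K, 0):
  V(4,0) = 65.946144; V(4,1) = 23.515880; V(4,2) = 0.000000; V(4,3) = 0.000000; V(4,4) = 0.000000
Backward induction: V(k, i) = exp(-r*dt) * [p * V(k+1, i) + (1-p) * V(k+1, i+1)].
  V(3,0) = exp(-r*dt) * [p*65.946144 + (1-p)*23.515880] = 43.611643
  V(3,1) = exp(-r*dt) * [p*23.515880 + (1-p)*0.000000] = 11.204183
  V(3,2) = exp(-r*dt) * [p*0.000000 + (1-p)*0.000000] = 0.000000
  V(3,3) = exp(-r*dt) * [p*0.000000 + (1-p)*0.000000] = 0.000000
  V(2,0) = exp(-r*dt) * [p*43.611643 + (1-p)*11.204183] = 26.587500
  V(2,1) = exp(-r*dt) * [p*11.204183 + (1-p)*0.000000] = 5.338253
  V(2,2) = exp(-r*dt) * [p*0.000000 + (1-p)*0.000000] = 0.000000
  V(1,0) = exp(-r*dt) * [p*26.587500 + (1-p)*5.338253] = 15.435205
  V(1,1) = exp(-r*dt) * [p*5.338253 + (1-p)*0.000000] = 2.543420
  V(0,0) = exp(-r*dt) * [p*15.435205 + (1-p)*2.543420] = 8.672732

Answer: Price = V(0,0) = 8.6727


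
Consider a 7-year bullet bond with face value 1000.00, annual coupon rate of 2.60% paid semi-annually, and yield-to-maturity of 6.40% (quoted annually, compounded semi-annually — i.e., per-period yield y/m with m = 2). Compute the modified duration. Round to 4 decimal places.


Coupon per period c = face * coupon_rate / m = 13.000000
Periods per year m = 2; per-period yield y/m = 0.032000
Number of cashflows N = 14
Cashflows (t years, CF_t, discount factor 1/(1+y/m)^(m*t), PV):
  t = 0.5000: CF_t = 13.000000, DF = 0.968992, PV = 12.596899
  t = 1.0000: CF_t = 13.000000, DF = 0.938946, PV = 12.206298
  t = 1.5000: CF_t = 13.000000, DF = 0.909831, PV = 11.827808
  t = 2.0000: CF_t = 13.000000, DF = 0.881620, PV = 11.461054
  t = 2.5000: CF_t = 13.000000, DF = 0.854283, PV = 11.105673
  t = 3.0000: CF_t = 13.000000, DF = 0.827793, PV = 10.761311
  t = 3.5000: CF_t = 13.000000, DF = 0.802125, PV = 10.427627
  t = 4.0000: CF_t = 13.000000, DF = 0.777253, PV = 10.104289
  t = 4.5000: CF_t = 13.000000, DF = 0.753152, PV = 9.790978
  t = 5.0000: CF_t = 13.000000, DF = 0.729799, PV = 9.487382
  t = 5.5000: CF_t = 13.000000, DF = 0.707169, PV = 9.193199
  t = 6.0000: CF_t = 13.000000, DF = 0.685241, PV = 8.908139
  t = 6.5000: CF_t = 13.000000, DF = 0.663994, PV = 8.631918
  t = 7.0000: CF_t = 1013.000000, DF = 0.643405, PV = 651.768974
Price P = sum_t PV_t = 788.271548
First compute Macaulay numerator sum_t t * PV_t:
  t * PV_t at t = 0.5000: 6.298450
  t * PV_t at t = 1.0000: 12.206298
  t * PV_t at t = 1.5000: 17.741712
  t * PV_t at t = 2.0000: 22.922108
  t * PV_t at t = 2.5000: 27.764181
  t * PV_t at t = 3.0000: 32.283932
  t * PV_t at t = 3.5000: 36.496693
  t * PV_t at t = 4.0000: 40.417157
  t * PV_t at t = 4.5000: 44.059401
  t * PV_t at t = 5.0000: 47.436909
  t * PV_t at t = 5.5000: 50.562597
  t * PV_t at t = 6.0000: 53.448834
  t * PV_t at t = 6.5000: 56.107465
  t * PV_t at t = 7.0000: 4562.382821
Macaulay duration D = 5010.128558 / 788.271548 = 6.355841
Modified duration = D / (1 + y/m) = 6.355841 / (1 + 0.032000) = 6.158761

Answer: Modified duration = 6.1588


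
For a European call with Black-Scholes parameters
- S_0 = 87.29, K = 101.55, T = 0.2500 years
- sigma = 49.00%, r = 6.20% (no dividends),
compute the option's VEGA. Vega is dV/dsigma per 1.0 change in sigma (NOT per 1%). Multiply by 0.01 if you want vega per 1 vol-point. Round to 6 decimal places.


Answer: Vega = 15.861640

Derivation:
d1 = -0.4318484869; d2 = -0.6768484869
phi(d1) = 0.3634239968; exp(-qT) = 1.0000000000; exp(-rT) = 0.9846195068
Vega = S * exp(-qT) * phi(d1) * sqrt(T) = 87.2900 * 1.0000000000 * 0.3634239968 * 0.5000000000 = 15.861640


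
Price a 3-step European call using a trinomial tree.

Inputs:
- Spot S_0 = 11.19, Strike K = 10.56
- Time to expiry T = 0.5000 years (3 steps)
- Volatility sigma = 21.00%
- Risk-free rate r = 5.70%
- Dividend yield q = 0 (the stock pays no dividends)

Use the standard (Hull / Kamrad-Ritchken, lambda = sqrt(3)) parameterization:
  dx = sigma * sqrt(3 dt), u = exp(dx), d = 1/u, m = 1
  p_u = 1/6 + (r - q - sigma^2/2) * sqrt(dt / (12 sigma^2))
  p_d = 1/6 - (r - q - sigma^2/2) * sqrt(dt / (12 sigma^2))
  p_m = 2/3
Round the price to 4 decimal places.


Answer: Price = V(0,0) = 1.2159

Derivation:
dt = T/N = 0.166667; dx = sigma*sqrt(3*dt) = 0.148492
u = exp(dx) = 1.160084; d = 1/u = 0.862007
p_u = 0.186280, p_m = 0.666667, p_d = 0.147053
Discount per step: exp(-r*dt) = 0.990545
Stock lattice S(k, j) with j the centered position index:
  k=0: S(0,+0) = 11.1900
  k=1: S(1,-1) = 9.6459; S(1,+0) = 11.1900; S(1,+1) = 12.9813
  k=2: S(2,-2) = 8.3148; S(2,-1) = 9.6459; S(2,+0) = 11.1900; S(2,+1) = 12.9813; S(2,+2) = 15.0594
  k=3: S(3,-3) = 7.1674; S(3,-2) = 8.3148; S(3,-1) = 9.6459; S(3,+0) = 11.1900; S(3,+1) = 12.9813; S(3,+2) = 15.0594; S(3,+3) = 17.4702
Terminal payoffs V(N, j) = max(S_T - K, 0):
  V(3,-3) = 0.000000; V(3,-2) = 0.000000; V(3,-1) = 0.000000; V(3,+0) = 0.630000; V(3,+1) = 2.421340; V(3,+2) = 4.499445; V(3,+3) = 6.910221
Backward induction: V(k, j) = exp(-r*dt) * [p_u * V(k+1, j+1) + p_m * V(k+1, j) + p_d * V(k+1, j-1)]
  V(2,-2) = exp(-r*dt) * [p_u*0.000000 + p_m*0.000000 + p_d*0.000000] = 0.000000
  V(2,-1) = exp(-r*dt) * [p_u*0.630000 + p_m*0.000000 + p_d*0.000000] = 0.116247
  V(2,+0) = exp(-r*dt) * [p_u*2.421340 + p_m*0.630000 + p_d*0.000000] = 0.862813
  V(2,+1) = exp(-r*dt) * [p_u*4.499445 + p_m*2.421340 + p_d*0.630000] = 2.520965
  V(2,+2) = exp(-r*dt) * [p_u*6.910221 + p_m*4.499445 + p_d*2.421340] = 4.599035
  V(1,-1) = exp(-r*dt) * [p_u*0.862813 + p_m*0.116247 + p_d*0.000000] = 0.235971
  V(1,+0) = exp(-r*dt) * [p_u*2.520965 + p_m*0.862813 + p_d*0.116247] = 1.051869
  V(1,+1) = exp(-r*dt) * [p_u*4.599035 + p_m*2.520965 + p_d*0.862813] = 2.639043
  V(0,+0) = exp(-r*dt) * [p_u*2.639043 + p_m*1.051869 + p_d*0.235971] = 1.215942


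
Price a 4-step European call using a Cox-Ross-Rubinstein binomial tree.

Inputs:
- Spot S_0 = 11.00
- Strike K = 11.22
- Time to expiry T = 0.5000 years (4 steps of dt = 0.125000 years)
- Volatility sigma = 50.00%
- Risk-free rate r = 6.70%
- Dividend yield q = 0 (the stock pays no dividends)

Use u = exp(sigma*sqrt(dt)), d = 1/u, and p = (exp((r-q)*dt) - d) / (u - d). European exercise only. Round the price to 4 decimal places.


Answer: Price = V(0,0) = 1.5544

Derivation:
dt = T/N = 0.125000
u = exp(sigma*sqrt(dt)) = 1.193365; d = 1/u = 0.837967
p = (exp((r-q)*dt) - d) / (u - d) = 0.479585
Discount per step: exp(-r*dt) = 0.991660
Stock lattice S(k, i) with i counting down-moves:
  k=0: S(0,0) = 11.0000
  k=1: S(1,0) = 13.1270; S(1,1) = 9.2176
  k=2: S(2,0) = 15.6653; S(2,1) = 11.0000; S(2,2) = 7.7241
  k=3: S(3,0) = 18.6944; S(3,1) = 13.1270; S(3,2) = 9.2176; S(3,3) = 6.4725
  k=4: S(4,0) = 22.3093; S(4,1) = 15.6653; S(4,2) = 11.0000; S(4,3) = 7.7241; S(4,4) = 5.4238
Terminal payoffs V(N, i) = max(S_T - K, 0):
  V(4,0) = 11.089265; V(4,1) = 4.445309; V(4,2) = 0.000000; V(4,3) = 0.000000; V(4,4) = 0.000000
Backward induction: V(k, i) = exp(-r*dt) * [p * V(k+1, i) + (1-p) * V(k+1, i+1)].
  V(3,0) = exp(-r*dt) * [p*11.089265 + (1-p)*4.445309] = 7.568000
  V(3,1) = exp(-r*dt) * [p*4.445309 + (1-p)*0.000000] = 2.114122
  V(3,2) = exp(-r*dt) * [p*0.000000 + (1-p)*0.000000] = 0.000000
  V(3,3) = exp(-r*dt) * [p*0.000000 + (1-p)*0.000000] = 0.000000
  V(2,0) = exp(-r*dt) * [p*7.568000 + (1-p)*2.114122] = 4.690272
  V(2,1) = exp(-r*dt) * [p*2.114122 + (1-p)*0.000000] = 1.005445
  V(2,2) = exp(-r*dt) * [p*0.000000 + (1-p)*0.000000] = 0.000000
  V(1,0) = exp(-r*dt) * [p*4.690272 + (1-p)*1.005445] = 2.749508
  V(1,1) = exp(-r*dt) * [p*1.005445 + (1-p)*0.000000] = 0.478174
  V(0,0) = exp(-r*dt) * [p*2.749508 + (1-p)*0.478174] = 1.554398


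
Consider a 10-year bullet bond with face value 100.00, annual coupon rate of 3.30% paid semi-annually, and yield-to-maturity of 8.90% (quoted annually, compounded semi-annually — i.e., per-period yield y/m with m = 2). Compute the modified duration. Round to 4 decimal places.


Answer: Modified duration = 7.7956

Derivation:
Coupon per period c = face * coupon_rate / m = 1.650000
Periods per year m = 2; per-period yield y/m = 0.044500
Number of cashflows N = 20
Cashflows (t years, CF_t, discount factor 1/(1+y/m)^(m*t), PV):
  t = 0.5000: CF_t = 1.650000, DF = 0.957396, PV = 1.579703
  t = 1.0000: CF_t = 1.650000, DF = 0.916607, PV = 1.512401
  t = 1.5000: CF_t = 1.650000, DF = 0.877556, PV = 1.447967
  t = 2.0000: CF_t = 1.650000, DF = 0.840168, PV = 1.386277
  t = 2.5000: CF_t = 1.650000, DF = 0.804374, PV = 1.327216
  t = 3.0000: CF_t = 1.650000, DF = 0.770104, PV = 1.270671
  t = 3.5000: CF_t = 1.650000, DF = 0.737294, PV = 1.216536
  t = 4.0000: CF_t = 1.650000, DF = 0.705883, PV = 1.164706
  t = 4.5000: CF_t = 1.650000, DF = 0.675809, PV = 1.115085
  t = 5.0000: CF_t = 1.650000, DF = 0.647017, PV = 1.067578
  t = 5.5000: CF_t = 1.650000, DF = 0.619451, PV = 1.022095
  t = 6.0000: CF_t = 1.650000, DF = 0.593060, PV = 0.978549
  t = 6.5000: CF_t = 1.650000, DF = 0.567793, PV = 0.936859
  t = 7.0000: CF_t = 1.650000, DF = 0.543603, PV = 0.896945
  t = 7.5000: CF_t = 1.650000, DF = 0.520443, PV = 0.858731
  t = 8.0000: CF_t = 1.650000, DF = 0.498270, PV = 0.822146
  t = 8.5000: CF_t = 1.650000, DF = 0.477042, PV = 0.787119
  t = 9.0000: CF_t = 1.650000, DF = 0.456718, PV = 0.753584
  t = 9.5000: CF_t = 1.650000, DF = 0.437260, PV = 0.721479
  t = 10.0000: CF_t = 101.650000, DF = 0.418631, PV = 42.553815
Price P = sum_t PV_t = 63.419462
First compute Macaulay numerator sum_t t * PV_t:
  t * PV_t at t = 0.5000: 0.789852
  t * PV_t at t = 1.0000: 1.512401
  t * PV_t at t = 1.5000: 2.171950
  t * PV_t at t = 2.0000: 2.772555
  t * PV_t at t = 2.5000: 3.318041
  t * PV_t at t = 3.0000: 3.812014
  t * PV_t at t = 3.5000: 4.257875
  t * PV_t at t = 4.0000: 4.658825
  t * PV_t at t = 4.5000: 5.017882
  t * PV_t at t = 5.0000: 5.337889
  t * PV_t at t = 5.5000: 5.621520
  t * PV_t at t = 6.0000: 5.871294
  t * PV_t at t = 6.5000: 6.089583
  t * PV_t at t = 7.0000: 6.278614
  t * PV_t at t = 7.5000: 6.440485
  t * PV_t at t = 8.0000: 6.577166
  t * PV_t at t = 8.5000: 6.690511
  t * PV_t at t = 9.0000: 6.782260
  t * PV_t at t = 9.5000: 6.854047
  t * PV_t at t = 10.0000: 425.538146
Macaulay duration D = 516.392910 / 63.419462 = 8.142499
Modified duration = D / (1 + y/m) = 8.142499 / (1 + 0.044500) = 7.795595


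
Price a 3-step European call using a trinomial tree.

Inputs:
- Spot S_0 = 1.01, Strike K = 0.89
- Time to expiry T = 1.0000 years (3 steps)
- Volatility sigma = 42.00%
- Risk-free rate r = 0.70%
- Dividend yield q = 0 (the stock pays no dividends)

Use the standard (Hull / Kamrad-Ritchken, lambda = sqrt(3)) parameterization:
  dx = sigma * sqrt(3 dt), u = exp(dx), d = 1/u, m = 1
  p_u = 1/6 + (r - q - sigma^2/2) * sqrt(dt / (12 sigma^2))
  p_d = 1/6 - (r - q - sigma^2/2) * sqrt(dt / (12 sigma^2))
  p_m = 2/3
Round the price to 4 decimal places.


dt = T/N = 0.333333; dx = sigma*sqrt(3*dt) = 0.420000
u = exp(dx) = 1.521962; d = 1/u = 0.657047
p_u = 0.134444, p_m = 0.666667, p_d = 0.198889
Discount per step: exp(-r*dt) = 0.997669
Stock lattice S(k, j) with j the centered position index:
  k=0: S(0,+0) = 1.0100
  k=1: S(1,-1) = 0.6636; S(1,+0) = 1.0100; S(1,+1) = 1.5372
  k=2: S(2,-2) = 0.4360; S(2,-1) = 0.6636; S(2,+0) = 1.0100; S(2,+1) = 1.5372; S(2,+2) = 2.3395
  k=3: S(3,-3) = 0.2865; S(3,-2) = 0.4360; S(3,-1) = 0.6636; S(3,+0) = 1.0100; S(3,+1) = 1.5372; S(3,+2) = 2.3395; S(3,+3) = 3.5607
Terminal payoffs V(N, j) = max(S_T - K, 0):
  V(3,-3) = 0.000000; V(3,-2) = 0.000000; V(3,-1) = 0.000000; V(3,+0) = 0.120000; V(3,+1) = 0.647181; V(3,+2) = 1.449531; V(3,+3) = 2.670676
Backward induction: V(k, j) = exp(-r*dt) * [p_u * V(k+1, j+1) + p_m * V(k+1, j) + p_d * V(k+1, j-1)]
  V(2,-2) = exp(-r*dt) * [p_u*0.000000 + p_m*0.000000 + p_d*0.000000] = 0.000000
  V(2,-1) = exp(-r*dt) * [p_u*0.120000 + p_m*0.000000 + p_d*0.000000] = 0.016096
  V(2,+0) = exp(-r*dt) * [p_u*0.647181 + p_m*0.120000 + p_d*0.000000] = 0.166621
  V(2,+1) = exp(-r*dt) * [p_u*1.449531 + p_m*0.647181 + p_d*0.120000] = 0.648687
  V(2,+2) = exp(-r*dt) * [p_u*2.670676 + p_m*1.449531 + p_d*0.647181] = 1.450739
  V(1,-1) = exp(-r*dt) * [p_u*0.166621 + p_m*0.016096 + p_d*0.000000] = 0.033054
  V(1,+0) = exp(-r*dt) * [p_u*0.648687 + p_m*0.166621 + p_d*0.016096] = 0.201024
  V(1,+1) = exp(-r*dt) * [p_u*1.450739 + p_m*0.648687 + p_d*0.166621] = 0.659101
  V(0,+0) = exp(-r*dt) * [p_u*0.659101 + p_m*0.201024 + p_d*0.033054] = 0.228669

Answer: Price = V(0,0) = 0.2287


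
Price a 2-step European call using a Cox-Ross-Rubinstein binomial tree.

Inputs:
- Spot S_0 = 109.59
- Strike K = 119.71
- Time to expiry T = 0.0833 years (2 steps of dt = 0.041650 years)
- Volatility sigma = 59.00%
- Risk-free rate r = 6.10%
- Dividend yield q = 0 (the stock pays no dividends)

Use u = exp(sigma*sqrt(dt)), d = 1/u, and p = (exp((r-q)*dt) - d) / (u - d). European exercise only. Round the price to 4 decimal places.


dt = T/N = 0.041650
u = exp(sigma*sqrt(dt)) = 1.127958; d = 1/u = 0.886558
p = (exp((r-q)*dt) - d) / (u - d) = 0.480472
Discount per step: exp(-r*dt) = 0.997463
Stock lattice S(k, i) with i counting down-moves:
  k=0: S(0,0) = 109.5900
  k=1: S(1,0) = 123.6129; S(1,1) = 97.1578
  k=2: S(2,0) = 139.4302; S(2,1) = 109.5900; S(2,2) = 86.1360
Terminal payoffs V(N, i) = max(S_T - K, 0):
  V(2,0) = 19.720245; V(2,1) = 0.000000; V(2,2) = 0.000000
Backward induction: V(k, i) = exp(-r*dt) * [p * V(k+1, i) + (1-p) * V(k+1, i+1)].
  V(1,0) = exp(-r*dt) * [p*19.720245 + (1-p)*0.000000] = 9.450984
  V(1,1) = exp(-r*dt) * [p*0.000000 + (1-p)*0.000000] = 0.000000
  V(0,0) = exp(-r*dt) * [p*9.450984 + (1-p)*0.000000] = 4.529411

Answer: Price = V(0,0) = 4.5294
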